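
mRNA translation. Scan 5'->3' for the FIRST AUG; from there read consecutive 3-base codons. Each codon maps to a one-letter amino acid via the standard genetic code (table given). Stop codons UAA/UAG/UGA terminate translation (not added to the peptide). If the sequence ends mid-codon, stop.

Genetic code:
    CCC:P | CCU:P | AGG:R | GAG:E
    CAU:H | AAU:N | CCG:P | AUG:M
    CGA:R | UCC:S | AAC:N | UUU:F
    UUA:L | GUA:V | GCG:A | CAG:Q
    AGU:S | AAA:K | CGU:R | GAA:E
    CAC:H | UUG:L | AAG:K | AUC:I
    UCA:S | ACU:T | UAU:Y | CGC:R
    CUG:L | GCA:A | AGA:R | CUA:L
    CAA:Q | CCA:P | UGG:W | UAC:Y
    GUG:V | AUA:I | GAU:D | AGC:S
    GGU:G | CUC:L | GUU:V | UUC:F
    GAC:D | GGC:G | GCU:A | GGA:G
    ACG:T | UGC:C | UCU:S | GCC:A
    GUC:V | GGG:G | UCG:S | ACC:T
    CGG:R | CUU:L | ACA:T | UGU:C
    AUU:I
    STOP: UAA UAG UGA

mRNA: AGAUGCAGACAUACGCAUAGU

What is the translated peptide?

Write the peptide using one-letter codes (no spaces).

Answer: MQTYA

Derivation:
start AUG at pos 2
pos 2: AUG -> M; peptide=M
pos 5: CAG -> Q; peptide=MQ
pos 8: ACA -> T; peptide=MQT
pos 11: UAC -> Y; peptide=MQTY
pos 14: GCA -> A; peptide=MQTYA
pos 17: UAG -> STOP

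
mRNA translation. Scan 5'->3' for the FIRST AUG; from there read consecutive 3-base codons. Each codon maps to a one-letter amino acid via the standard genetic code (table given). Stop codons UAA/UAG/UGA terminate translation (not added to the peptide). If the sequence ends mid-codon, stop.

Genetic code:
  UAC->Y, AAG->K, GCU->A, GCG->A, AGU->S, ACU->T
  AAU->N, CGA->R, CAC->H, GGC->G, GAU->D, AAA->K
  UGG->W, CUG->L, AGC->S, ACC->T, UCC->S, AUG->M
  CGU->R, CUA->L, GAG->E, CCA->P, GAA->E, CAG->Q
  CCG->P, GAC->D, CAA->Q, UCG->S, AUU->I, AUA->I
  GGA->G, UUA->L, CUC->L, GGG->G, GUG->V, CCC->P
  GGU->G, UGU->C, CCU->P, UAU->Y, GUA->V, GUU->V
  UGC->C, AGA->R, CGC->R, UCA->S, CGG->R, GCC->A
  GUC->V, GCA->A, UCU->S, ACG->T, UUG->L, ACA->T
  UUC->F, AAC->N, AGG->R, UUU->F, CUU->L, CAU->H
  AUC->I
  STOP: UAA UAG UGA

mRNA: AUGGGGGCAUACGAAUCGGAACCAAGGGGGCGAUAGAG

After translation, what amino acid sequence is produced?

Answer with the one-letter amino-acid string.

start AUG at pos 0
pos 0: AUG -> M; peptide=M
pos 3: GGG -> G; peptide=MG
pos 6: GCA -> A; peptide=MGA
pos 9: UAC -> Y; peptide=MGAY
pos 12: GAA -> E; peptide=MGAYE
pos 15: UCG -> S; peptide=MGAYES
pos 18: GAA -> E; peptide=MGAYESE
pos 21: CCA -> P; peptide=MGAYESEP
pos 24: AGG -> R; peptide=MGAYESEPR
pos 27: GGG -> G; peptide=MGAYESEPRG
pos 30: CGA -> R; peptide=MGAYESEPRGR
pos 33: UAG -> STOP

Answer: MGAYESEPRGR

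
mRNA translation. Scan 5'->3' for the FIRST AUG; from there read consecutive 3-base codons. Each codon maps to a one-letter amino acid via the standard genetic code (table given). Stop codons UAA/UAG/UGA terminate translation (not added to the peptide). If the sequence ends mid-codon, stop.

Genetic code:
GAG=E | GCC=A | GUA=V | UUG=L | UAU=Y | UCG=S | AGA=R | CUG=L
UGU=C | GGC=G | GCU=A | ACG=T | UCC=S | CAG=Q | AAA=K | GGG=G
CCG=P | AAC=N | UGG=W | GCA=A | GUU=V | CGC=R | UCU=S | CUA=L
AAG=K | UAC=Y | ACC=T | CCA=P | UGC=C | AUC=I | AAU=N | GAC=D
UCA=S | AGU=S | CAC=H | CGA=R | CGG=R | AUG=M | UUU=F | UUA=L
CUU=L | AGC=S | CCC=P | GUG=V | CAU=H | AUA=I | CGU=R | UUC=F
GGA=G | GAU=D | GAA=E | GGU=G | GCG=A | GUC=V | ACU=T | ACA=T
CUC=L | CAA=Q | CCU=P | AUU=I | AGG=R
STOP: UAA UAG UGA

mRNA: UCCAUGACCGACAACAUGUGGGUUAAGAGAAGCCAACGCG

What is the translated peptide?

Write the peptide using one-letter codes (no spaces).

start AUG at pos 3
pos 3: AUG -> M; peptide=M
pos 6: ACC -> T; peptide=MT
pos 9: GAC -> D; peptide=MTD
pos 12: AAC -> N; peptide=MTDN
pos 15: AUG -> M; peptide=MTDNM
pos 18: UGG -> W; peptide=MTDNMW
pos 21: GUU -> V; peptide=MTDNMWV
pos 24: AAG -> K; peptide=MTDNMWVK
pos 27: AGA -> R; peptide=MTDNMWVKR
pos 30: AGC -> S; peptide=MTDNMWVKRS
pos 33: CAA -> Q; peptide=MTDNMWVKRSQ
pos 36: CGC -> R; peptide=MTDNMWVKRSQR
pos 39: only 1 nt remain (<3), stop (end of mRNA)

Answer: MTDNMWVKRSQR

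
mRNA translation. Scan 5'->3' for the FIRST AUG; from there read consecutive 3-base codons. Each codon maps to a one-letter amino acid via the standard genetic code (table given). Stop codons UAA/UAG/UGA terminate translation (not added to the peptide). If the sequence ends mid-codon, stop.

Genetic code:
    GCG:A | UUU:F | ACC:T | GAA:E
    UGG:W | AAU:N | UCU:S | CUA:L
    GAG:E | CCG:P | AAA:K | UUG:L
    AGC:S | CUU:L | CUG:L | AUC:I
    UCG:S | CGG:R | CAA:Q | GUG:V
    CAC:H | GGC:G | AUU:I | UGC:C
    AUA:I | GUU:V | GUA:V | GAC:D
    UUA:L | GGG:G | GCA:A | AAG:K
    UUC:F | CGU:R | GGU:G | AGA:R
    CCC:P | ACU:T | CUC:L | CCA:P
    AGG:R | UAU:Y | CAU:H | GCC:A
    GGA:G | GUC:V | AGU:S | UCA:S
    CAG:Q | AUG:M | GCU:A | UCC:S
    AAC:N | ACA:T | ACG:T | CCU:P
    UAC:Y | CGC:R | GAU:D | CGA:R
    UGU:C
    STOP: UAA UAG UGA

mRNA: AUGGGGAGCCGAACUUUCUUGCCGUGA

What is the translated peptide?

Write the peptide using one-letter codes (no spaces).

start AUG at pos 0
pos 0: AUG -> M; peptide=M
pos 3: GGG -> G; peptide=MG
pos 6: AGC -> S; peptide=MGS
pos 9: CGA -> R; peptide=MGSR
pos 12: ACU -> T; peptide=MGSRT
pos 15: UUC -> F; peptide=MGSRTF
pos 18: UUG -> L; peptide=MGSRTFL
pos 21: CCG -> P; peptide=MGSRTFLP
pos 24: UGA -> STOP

Answer: MGSRTFLP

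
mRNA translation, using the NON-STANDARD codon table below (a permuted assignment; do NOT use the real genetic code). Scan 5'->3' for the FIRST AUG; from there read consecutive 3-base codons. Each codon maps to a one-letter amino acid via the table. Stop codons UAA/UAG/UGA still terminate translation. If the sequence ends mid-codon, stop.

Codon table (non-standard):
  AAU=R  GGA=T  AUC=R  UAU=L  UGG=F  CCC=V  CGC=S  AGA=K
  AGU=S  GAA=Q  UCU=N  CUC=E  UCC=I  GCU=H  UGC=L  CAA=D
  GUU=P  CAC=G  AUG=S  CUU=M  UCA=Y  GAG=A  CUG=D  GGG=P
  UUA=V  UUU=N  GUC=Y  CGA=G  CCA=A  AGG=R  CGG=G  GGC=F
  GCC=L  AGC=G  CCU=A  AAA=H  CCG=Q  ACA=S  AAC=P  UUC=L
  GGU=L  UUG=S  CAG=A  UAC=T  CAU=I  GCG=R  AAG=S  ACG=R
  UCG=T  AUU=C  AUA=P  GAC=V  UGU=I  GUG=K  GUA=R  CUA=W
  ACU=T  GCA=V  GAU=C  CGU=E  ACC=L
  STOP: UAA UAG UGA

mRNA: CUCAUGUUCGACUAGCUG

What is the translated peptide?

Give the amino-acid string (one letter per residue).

Answer: SLV

Derivation:
start AUG at pos 3
pos 3: AUG -> S; peptide=S
pos 6: UUC -> L; peptide=SL
pos 9: GAC -> V; peptide=SLV
pos 12: UAG -> STOP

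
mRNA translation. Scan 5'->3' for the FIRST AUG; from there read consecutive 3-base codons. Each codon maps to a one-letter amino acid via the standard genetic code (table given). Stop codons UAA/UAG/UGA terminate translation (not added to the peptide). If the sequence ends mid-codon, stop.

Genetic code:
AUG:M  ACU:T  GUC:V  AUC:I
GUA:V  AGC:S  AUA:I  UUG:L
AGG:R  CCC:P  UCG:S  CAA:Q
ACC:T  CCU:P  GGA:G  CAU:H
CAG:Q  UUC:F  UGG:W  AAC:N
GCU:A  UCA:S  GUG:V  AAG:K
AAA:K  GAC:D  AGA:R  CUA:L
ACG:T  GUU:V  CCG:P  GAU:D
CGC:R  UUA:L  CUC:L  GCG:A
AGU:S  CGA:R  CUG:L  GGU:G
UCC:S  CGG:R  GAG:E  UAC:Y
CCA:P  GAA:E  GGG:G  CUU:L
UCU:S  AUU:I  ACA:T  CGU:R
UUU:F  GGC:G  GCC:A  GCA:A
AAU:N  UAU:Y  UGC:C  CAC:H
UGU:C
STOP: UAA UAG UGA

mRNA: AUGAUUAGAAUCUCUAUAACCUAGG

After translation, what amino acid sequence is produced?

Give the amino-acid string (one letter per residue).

start AUG at pos 0
pos 0: AUG -> M; peptide=M
pos 3: AUU -> I; peptide=MI
pos 6: AGA -> R; peptide=MIR
pos 9: AUC -> I; peptide=MIRI
pos 12: UCU -> S; peptide=MIRIS
pos 15: AUA -> I; peptide=MIRISI
pos 18: ACC -> T; peptide=MIRISIT
pos 21: UAG -> STOP

Answer: MIRISIT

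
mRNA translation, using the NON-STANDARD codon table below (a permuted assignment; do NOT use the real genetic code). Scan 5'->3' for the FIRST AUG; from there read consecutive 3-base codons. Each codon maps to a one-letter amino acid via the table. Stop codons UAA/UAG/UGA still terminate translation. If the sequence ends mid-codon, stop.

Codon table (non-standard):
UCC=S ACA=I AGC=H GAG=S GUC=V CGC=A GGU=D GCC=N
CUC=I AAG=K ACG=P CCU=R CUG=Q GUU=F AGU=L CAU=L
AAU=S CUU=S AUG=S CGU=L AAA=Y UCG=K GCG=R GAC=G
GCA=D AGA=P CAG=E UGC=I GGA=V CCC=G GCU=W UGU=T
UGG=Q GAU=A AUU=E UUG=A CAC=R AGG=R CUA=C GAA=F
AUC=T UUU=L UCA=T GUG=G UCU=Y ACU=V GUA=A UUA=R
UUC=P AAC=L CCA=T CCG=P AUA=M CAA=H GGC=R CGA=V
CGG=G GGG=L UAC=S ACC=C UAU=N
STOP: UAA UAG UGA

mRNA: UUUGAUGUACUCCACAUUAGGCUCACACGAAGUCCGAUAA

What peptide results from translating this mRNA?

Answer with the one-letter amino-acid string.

Answer: SSSIRRTRFVV

Derivation:
start AUG at pos 4
pos 4: AUG -> S; peptide=S
pos 7: UAC -> S; peptide=SS
pos 10: UCC -> S; peptide=SSS
pos 13: ACA -> I; peptide=SSSI
pos 16: UUA -> R; peptide=SSSIR
pos 19: GGC -> R; peptide=SSSIRR
pos 22: UCA -> T; peptide=SSSIRRT
pos 25: CAC -> R; peptide=SSSIRRTR
pos 28: GAA -> F; peptide=SSSIRRTRF
pos 31: GUC -> V; peptide=SSSIRRTRFV
pos 34: CGA -> V; peptide=SSSIRRTRFVV
pos 37: UAA -> STOP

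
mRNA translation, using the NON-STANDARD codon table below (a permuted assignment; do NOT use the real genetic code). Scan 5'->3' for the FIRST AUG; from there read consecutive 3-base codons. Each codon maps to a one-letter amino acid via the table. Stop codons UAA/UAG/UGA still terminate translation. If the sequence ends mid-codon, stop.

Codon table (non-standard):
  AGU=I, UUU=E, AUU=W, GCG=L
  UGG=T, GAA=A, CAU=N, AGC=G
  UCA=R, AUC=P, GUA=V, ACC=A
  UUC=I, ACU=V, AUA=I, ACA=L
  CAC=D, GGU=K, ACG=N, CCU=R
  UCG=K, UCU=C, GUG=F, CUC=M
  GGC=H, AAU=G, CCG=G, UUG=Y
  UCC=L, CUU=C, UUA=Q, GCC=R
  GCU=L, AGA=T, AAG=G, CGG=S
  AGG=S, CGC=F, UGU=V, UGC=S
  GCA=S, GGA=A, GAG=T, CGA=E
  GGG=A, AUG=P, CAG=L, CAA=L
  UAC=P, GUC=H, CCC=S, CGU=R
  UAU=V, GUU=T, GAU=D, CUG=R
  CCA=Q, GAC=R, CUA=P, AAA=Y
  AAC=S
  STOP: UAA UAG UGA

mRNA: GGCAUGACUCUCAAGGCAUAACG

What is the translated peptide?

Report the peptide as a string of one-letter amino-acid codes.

start AUG at pos 3
pos 3: AUG -> P; peptide=P
pos 6: ACU -> V; peptide=PV
pos 9: CUC -> M; peptide=PVM
pos 12: AAG -> G; peptide=PVMG
pos 15: GCA -> S; peptide=PVMGS
pos 18: UAA -> STOP

Answer: PVMGS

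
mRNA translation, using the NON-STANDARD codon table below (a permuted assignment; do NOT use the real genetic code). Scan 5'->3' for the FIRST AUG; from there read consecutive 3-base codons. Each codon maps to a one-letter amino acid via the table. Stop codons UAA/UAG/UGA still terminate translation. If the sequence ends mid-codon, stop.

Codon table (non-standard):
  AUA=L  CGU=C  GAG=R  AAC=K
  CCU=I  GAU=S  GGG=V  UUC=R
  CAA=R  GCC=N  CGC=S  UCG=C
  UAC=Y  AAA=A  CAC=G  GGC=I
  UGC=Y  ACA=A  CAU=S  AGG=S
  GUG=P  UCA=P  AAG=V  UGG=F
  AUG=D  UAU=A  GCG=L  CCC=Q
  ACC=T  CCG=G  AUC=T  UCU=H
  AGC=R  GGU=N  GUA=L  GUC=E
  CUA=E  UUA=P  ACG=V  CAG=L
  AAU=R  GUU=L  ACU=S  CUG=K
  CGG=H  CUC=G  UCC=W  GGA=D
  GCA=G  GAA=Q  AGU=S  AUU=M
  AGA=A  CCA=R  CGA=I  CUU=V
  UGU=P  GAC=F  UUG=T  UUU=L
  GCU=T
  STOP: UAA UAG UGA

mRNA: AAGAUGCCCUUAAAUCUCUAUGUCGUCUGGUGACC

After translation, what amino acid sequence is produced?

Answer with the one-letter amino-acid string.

Answer: DQPRGAEEF

Derivation:
start AUG at pos 3
pos 3: AUG -> D; peptide=D
pos 6: CCC -> Q; peptide=DQ
pos 9: UUA -> P; peptide=DQP
pos 12: AAU -> R; peptide=DQPR
pos 15: CUC -> G; peptide=DQPRG
pos 18: UAU -> A; peptide=DQPRGA
pos 21: GUC -> E; peptide=DQPRGAE
pos 24: GUC -> E; peptide=DQPRGAEE
pos 27: UGG -> F; peptide=DQPRGAEEF
pos 30: UGA -> STOP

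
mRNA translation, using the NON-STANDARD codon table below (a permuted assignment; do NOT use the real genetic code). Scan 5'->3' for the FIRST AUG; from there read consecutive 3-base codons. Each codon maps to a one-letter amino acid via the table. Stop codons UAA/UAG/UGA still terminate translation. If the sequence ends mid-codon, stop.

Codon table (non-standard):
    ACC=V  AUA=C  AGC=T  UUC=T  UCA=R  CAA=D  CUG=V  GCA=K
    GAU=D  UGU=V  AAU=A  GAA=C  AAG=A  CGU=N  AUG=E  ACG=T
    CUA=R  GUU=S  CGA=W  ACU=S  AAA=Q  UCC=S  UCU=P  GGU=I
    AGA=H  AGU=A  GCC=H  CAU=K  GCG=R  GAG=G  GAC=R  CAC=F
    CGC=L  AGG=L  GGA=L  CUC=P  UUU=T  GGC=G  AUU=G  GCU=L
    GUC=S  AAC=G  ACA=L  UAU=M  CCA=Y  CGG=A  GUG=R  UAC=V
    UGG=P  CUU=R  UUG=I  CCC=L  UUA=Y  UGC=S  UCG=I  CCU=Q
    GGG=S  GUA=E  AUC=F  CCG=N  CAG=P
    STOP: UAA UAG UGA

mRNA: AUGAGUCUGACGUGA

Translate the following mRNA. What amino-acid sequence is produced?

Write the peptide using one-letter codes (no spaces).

start AUG at pos 0
pos 0: AUG -> E; peptide=E
pos 3: AGU -> A; peptide=EA
pos 6: CUG -> V; peptide=EAV
pos 9: ACG -> T; peptide=EAVT
pos 12: UGA -> STOP

Answer: EAVT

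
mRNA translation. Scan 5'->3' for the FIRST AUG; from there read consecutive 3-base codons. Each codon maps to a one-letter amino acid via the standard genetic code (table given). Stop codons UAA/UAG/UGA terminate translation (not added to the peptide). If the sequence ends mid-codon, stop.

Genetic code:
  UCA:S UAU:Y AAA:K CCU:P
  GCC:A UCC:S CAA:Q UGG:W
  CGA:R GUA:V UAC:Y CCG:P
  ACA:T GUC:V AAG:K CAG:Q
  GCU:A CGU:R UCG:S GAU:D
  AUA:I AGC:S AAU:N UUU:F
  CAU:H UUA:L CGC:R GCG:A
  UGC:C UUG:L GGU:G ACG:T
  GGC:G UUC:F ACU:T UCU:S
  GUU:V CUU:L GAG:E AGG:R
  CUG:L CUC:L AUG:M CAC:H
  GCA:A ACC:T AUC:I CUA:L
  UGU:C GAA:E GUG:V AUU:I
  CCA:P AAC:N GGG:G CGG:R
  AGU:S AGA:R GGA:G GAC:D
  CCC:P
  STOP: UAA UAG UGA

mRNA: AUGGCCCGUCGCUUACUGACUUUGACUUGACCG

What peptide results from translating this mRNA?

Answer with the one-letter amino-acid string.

Answer: MARRLLTLT

Derivation:
start AUG at pos 0
pos 0: AUG -> M; peptide=M
pos 3: GCC -> A; peptide=MA
pos 6: CGU -> R; peptide=MAR
pos 9: CGC -> R; peptide=MARR
pos 12: UUA -> L; peptide=MARRL
pos 15: CUG -> L; peptide=MARRLL
pos 18: ACU -> T; peptide=MARRLLT
pos 21: UUG -> L; peptide=MARRLLTL
pos 24: ACU -> T; peptide=MARRLLTLT
pos 27: UGA -> STOP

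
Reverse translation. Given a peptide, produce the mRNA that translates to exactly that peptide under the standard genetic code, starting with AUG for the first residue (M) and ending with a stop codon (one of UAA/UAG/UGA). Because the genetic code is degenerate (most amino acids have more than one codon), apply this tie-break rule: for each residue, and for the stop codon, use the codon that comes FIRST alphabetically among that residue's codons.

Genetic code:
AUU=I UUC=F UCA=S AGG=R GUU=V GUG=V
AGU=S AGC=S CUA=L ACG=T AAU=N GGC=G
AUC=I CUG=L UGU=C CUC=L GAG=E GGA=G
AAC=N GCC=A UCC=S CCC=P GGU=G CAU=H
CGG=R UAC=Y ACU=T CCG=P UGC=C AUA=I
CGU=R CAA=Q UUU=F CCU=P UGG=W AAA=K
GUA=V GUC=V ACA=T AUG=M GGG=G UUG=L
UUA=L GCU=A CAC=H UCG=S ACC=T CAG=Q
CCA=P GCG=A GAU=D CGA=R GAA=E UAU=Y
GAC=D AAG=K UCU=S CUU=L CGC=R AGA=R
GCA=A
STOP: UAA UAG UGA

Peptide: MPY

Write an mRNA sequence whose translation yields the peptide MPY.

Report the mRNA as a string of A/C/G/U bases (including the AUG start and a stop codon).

Answer: mRNA: AUGCCAUACUAA

Derivation:
residue 1: M -> AUG (start codon)
residue 2: P codons sorted = CCA,CCC,CCG,CCU -> pick first = CCA
residue 3: Y codons sorted = UAC,UAU -> pick first = UAC
terminator: stop codons sorted = UAA,UAG,UGA -> pick first = UAA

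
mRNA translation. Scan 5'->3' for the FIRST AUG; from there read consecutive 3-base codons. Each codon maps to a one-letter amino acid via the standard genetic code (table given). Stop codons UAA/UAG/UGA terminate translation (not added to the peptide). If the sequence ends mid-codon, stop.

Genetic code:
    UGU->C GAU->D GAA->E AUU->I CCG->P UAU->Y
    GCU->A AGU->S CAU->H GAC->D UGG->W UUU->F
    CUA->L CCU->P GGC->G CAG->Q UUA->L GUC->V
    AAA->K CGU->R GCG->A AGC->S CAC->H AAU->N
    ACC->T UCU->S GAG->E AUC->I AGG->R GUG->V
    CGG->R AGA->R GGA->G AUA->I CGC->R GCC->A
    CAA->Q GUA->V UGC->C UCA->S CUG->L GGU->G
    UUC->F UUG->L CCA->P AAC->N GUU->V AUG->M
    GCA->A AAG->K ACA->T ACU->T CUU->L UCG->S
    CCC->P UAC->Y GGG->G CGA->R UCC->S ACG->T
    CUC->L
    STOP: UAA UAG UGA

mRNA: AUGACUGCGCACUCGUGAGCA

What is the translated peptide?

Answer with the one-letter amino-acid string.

start AUG at pos 0
pos 0: AUG -> M; peptide=M
pos 3: ACU -> T; peptide=MT
pos 6: GCG -> A; peptide=MTA
pos 9: CAC -> H; peptide=MTAH
pos 12: UCG -> S; peptide=MTAHS
pos 15: UGA -> STOP

Answer: MTAHS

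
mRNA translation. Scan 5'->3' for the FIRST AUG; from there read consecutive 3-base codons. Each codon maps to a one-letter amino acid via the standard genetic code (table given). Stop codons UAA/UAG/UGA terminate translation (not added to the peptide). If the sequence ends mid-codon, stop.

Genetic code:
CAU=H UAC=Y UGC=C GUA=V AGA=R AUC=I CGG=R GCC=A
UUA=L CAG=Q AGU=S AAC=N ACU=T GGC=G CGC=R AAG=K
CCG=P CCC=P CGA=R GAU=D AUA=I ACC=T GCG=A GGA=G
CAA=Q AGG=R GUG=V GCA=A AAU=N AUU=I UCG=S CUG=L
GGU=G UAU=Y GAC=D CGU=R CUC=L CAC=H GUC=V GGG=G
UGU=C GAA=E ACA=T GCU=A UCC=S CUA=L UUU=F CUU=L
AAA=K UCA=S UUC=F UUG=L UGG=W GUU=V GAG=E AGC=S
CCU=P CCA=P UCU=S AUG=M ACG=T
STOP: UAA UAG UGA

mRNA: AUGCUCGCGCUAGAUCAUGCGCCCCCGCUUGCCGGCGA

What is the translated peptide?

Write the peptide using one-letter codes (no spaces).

start AUG at pos 0
pos 0: AUG -> M; peptide=M
pos 3: CUC -> L; peptide=ML
pos 6: GCG -> A; peptide=MLA
pos 9: CUA -> L; peptide=MLAL
pos 12: GAU -> D; peptide=MLALD
pos 15: CAU -> H; peptide=MLALDH
pos 18: GCG -> A; peptide=MLALDHA
pos 21: CCC -> P; peptide=MLALDHAP
pos 24: CCG -> P; peptide=MLALDHAPP
pos 27: CUU -> L; peptide=MLALDHAPPL
pos 30: GCC -> A; peptide=MLALDHAPPLA
pos 33: GGC -> G; peptide=MLALDHAPPLAG
pos 36: only 2 nt remain (<3), stop (end of mRNA)

Answer: MLALDHAPPLAG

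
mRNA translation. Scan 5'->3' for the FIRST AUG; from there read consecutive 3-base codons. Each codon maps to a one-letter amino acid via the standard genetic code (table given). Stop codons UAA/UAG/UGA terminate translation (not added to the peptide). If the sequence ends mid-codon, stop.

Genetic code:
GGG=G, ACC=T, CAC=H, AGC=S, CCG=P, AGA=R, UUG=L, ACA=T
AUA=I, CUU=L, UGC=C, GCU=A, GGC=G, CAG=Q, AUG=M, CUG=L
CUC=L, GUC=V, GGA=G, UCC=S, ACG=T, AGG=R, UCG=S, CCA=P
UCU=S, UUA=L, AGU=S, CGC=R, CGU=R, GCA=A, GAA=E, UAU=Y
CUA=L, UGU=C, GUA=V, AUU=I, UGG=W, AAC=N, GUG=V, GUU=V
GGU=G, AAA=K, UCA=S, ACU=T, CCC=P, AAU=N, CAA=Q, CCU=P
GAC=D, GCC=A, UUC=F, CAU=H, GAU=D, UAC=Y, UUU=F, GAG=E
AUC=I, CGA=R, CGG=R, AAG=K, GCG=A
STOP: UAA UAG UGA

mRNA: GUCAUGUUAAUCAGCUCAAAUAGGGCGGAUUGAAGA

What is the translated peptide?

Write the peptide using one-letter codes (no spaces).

start AUG at pos 3
pos 3: AUG -> M; peptide=M
pos 6: UUA -> L; peptide=ML
pos 9: AUC -> I; peptide=MLI
pos 12: AGC -> S; peptide=MLIS
pos 15: UCA -> S; peptide=MLISS
pos 18: AAU -> N; peptide=MLISSN
pos 21: AGG -> R; peptide=MLISSNR
pos 24: GCG -> A; peptide=MLISSNRA
pos 27: GAU -> D; peptide=MLISSNRAD
pos 30: UGA -> STOP

Answer: MLISSNRAD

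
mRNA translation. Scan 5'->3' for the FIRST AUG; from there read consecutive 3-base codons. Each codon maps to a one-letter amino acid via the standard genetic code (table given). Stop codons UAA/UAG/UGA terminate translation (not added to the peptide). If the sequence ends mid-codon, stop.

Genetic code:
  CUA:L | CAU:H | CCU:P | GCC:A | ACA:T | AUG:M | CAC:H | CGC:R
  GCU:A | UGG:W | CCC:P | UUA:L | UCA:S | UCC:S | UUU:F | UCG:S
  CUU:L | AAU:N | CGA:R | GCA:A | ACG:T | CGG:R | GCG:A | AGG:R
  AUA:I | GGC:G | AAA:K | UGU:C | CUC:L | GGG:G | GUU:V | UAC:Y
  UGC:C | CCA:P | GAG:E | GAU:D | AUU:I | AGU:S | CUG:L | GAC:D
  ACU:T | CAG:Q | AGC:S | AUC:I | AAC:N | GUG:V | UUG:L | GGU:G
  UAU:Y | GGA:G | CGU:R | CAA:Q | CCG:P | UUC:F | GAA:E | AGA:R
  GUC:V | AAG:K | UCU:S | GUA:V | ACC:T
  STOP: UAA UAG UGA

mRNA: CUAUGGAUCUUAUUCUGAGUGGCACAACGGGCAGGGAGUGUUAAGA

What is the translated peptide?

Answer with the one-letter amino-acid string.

start AUG at pos 2
pos 2: AUG -> M; peptide=M
pos 5: GAU -> D; peptide=MD
pos 8: CUU -> L; peptide=MDL
pos 11: AUU -> I; peptide=MDLI
pos 14: CUG -> L; peptide=MDLIL
pos 17: AGU -> S; peptide=MDLILS
pos 20: GGC -> G; peptide=MDLILSG
pos 23: ACA -> T; peptide=MDLILSGT
pos 26: ACG -> T; peptide=MDLILSGTT
pos 29: GGC -> G; peptide=MDLILSGTTG
pos 32: AGG -> R; peptide=MDLILSGTTGR
pos 35: GAG -> E; peptide=MDLILSGTTGRE
pos 38: UGU -> C; peptide=MDLILSGTTGREC
pos 41: UAA -> STOP

Answer: MDLILSGTTGREC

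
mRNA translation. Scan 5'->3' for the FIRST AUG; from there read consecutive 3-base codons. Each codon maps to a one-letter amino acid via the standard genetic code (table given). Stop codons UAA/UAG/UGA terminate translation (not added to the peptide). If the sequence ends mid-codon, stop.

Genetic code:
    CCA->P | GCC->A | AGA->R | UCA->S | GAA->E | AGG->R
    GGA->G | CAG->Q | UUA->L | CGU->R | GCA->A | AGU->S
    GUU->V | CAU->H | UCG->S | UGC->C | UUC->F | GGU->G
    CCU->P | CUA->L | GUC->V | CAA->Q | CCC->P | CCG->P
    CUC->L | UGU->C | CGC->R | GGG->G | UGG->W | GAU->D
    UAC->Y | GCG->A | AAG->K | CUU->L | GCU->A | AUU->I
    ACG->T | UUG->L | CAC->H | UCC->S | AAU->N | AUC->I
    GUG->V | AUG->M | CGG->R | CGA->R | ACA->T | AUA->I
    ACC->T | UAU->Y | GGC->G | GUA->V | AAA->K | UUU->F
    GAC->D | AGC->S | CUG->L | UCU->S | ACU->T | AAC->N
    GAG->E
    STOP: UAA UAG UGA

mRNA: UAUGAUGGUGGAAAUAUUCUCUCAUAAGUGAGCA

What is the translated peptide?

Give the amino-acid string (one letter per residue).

start AUG at pos 1
pos 1: AUG -> M; peptide=M
pos 4: AUG -> M; peptide=MM
pos 7: GUG -> V; peptide=MMV
pos 10: GAA -> E; peptide=MMVE
pos 13: AUA -> I; peptide=MMVEI
pos 16: UUC -> F; peptide=MMVEIF
pos 19: UCU -> S; peptide=MMVEIFS
pos 22: CAU -> H; peptide=MMVEIFSH
pos 25: AAG -> K; peptide=MMVEIFSHK
pos 28: UGA -> STOP

Answer: MMVEIFSHK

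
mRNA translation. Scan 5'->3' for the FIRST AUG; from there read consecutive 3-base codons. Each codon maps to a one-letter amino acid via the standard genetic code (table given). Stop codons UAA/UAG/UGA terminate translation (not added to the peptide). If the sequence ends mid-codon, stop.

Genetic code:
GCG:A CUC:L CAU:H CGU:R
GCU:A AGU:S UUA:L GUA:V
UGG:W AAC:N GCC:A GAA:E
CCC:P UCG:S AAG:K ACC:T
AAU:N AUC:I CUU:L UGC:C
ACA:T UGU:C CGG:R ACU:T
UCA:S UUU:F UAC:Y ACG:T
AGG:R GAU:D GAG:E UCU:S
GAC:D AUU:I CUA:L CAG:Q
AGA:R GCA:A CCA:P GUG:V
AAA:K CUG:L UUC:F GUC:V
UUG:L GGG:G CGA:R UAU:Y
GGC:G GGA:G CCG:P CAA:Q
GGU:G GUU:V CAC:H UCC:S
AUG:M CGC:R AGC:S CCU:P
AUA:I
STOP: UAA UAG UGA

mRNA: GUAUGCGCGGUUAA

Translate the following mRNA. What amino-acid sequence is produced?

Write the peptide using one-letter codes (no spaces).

Answer: MRG

Derivation:
start AUG at pos 2
pos 2: AUG -> M; peptide=M
pos 5: CGC -> R; peptide=MR
pos 8: GGU -> G; peptide=MRG
pos 11: UAA -> STOP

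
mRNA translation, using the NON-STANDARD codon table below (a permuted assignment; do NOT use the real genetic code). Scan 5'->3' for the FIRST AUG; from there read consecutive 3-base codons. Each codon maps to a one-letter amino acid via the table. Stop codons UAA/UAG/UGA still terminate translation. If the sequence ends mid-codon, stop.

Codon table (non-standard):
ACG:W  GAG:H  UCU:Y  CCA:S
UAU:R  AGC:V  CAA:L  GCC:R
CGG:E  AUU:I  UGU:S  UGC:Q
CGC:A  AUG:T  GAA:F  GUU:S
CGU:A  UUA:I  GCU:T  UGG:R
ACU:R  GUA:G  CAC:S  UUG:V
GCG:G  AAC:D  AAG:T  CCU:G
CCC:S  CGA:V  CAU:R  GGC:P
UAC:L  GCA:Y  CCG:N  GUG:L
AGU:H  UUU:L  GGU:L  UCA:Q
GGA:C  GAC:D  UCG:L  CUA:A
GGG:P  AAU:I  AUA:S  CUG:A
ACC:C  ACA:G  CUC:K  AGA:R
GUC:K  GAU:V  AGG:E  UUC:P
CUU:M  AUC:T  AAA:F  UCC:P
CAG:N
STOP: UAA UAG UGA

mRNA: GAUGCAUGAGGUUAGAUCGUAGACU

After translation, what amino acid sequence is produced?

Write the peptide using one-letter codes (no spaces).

Answer: TRHSRL

Derivation:
start AUG at pos 1
pos 1: AUG -> T; peptide=T
pos 4: CAU -> R; peptide=TR
pos 7: GAG -> H; peptide=TRH
pos 10: GUU -> S; peptide=TRHS
pos 13: AGA -> R; peptide=TRHSR
pos 16: UCG -> L; peptide=TRHSRL
pos 19: UAG -> STOP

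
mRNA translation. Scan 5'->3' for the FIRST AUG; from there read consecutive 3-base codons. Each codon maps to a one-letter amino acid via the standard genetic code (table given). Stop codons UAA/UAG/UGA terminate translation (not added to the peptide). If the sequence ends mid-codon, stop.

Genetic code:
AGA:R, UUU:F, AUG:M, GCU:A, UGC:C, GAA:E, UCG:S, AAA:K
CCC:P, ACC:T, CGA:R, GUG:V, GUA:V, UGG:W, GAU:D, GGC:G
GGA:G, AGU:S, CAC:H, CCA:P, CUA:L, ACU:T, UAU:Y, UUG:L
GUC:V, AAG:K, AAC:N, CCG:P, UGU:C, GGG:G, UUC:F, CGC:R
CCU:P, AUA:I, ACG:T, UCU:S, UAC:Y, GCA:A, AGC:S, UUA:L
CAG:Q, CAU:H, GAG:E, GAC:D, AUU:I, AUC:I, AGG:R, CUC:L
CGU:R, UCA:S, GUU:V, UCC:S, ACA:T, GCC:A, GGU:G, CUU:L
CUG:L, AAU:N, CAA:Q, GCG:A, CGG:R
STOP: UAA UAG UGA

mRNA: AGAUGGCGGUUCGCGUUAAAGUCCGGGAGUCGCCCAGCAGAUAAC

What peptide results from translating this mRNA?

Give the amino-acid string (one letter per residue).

start AUG at pos 2
pos 2: AUG -> M; peptide=M
pos 5: GCG -> A; peptide=MA
pos 8: GUU -> V; peptide=MAV
pos 11: CGC -> R; peptide=MAVR
pos 14: GUU -> V; peptide=MAVRV
pos 17: AAA -> K; peptide=MAVRVK
pos 20: GUC -> V; peptide=MAVRVKV
pos 23: CGG -> R; peptide=MAVRVKVR
pos 26: GAG -> E; peptide=MAVRVKVRE
pos 29: UCG -> S; peptide=MAVRVKVRES
pos 32: CCC -> P; peptide=MAVRVKVRESP
pos 35: AGC -> S; peptide=MAVRVKVRESPS
pos 38: AGA -> R; peptide=MAVRVKVRESPSR
pos 41: UAA -> STOP

Answer: MAVRVKVRESPSR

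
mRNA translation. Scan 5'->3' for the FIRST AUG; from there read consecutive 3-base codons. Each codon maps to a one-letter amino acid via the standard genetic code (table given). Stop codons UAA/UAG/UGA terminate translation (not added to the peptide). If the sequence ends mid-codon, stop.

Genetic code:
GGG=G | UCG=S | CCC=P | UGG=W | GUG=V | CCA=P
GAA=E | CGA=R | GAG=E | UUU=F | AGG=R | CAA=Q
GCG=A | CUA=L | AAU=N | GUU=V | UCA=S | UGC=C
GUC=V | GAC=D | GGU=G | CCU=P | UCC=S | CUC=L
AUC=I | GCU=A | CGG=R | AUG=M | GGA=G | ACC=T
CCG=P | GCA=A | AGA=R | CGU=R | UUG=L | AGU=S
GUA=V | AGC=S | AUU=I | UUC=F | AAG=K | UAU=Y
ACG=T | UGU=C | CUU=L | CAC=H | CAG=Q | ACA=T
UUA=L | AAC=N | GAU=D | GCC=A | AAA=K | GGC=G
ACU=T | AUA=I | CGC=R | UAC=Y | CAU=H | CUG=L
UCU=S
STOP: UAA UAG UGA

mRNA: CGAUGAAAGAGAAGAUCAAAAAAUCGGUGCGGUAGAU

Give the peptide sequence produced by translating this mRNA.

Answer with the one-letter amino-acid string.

Answer: MKEKIKKSVR

Derivation:
start AUG at pos 2
pos 2: AUG -> M; peptide=M
pos 5: AAA -> K; peptide=MK
pos 8: GAG -> E; peptide=MKE
pos 11: AAG -> K; peptide=MKEK
pos 14: AUC -> I; peptide=MKEKI
pos 17: AAA -> K; peptide=MKEKIK
pos 20: AAA -> K; peptide=MKEKIKK
pos 23: UCG -> S; peptide=MKEKIKKS
pos 26: GUG -> V; peptide=MKEKIKKSV
pos 29: CGG -> R; peptide=MKEKIKKSVR
pos 32: UAG -> STOP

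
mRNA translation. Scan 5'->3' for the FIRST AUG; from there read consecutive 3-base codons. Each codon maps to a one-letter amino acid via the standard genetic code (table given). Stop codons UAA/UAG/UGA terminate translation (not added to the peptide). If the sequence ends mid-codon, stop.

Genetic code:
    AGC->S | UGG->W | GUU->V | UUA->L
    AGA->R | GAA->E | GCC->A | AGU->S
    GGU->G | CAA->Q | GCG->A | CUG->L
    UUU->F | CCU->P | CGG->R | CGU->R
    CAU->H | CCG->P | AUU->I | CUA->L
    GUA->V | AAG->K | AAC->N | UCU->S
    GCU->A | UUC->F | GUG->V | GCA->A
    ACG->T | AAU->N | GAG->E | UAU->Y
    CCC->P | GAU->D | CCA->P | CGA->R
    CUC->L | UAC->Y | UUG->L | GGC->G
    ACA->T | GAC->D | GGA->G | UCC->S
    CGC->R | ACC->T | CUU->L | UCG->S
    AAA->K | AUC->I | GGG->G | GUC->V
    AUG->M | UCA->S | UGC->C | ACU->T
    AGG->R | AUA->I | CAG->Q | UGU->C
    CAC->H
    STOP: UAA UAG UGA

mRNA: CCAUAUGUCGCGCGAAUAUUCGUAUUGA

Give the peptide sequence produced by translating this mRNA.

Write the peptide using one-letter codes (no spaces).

start AUG at pos 4
pos 4: AUG -> M; peptide=M
pos 7: UCG -> S; peptide=MS
pos 10: CGC -> R; peptide=MSR
pos 13: GAA -> E; peptide=MSRE
pos 16: UAU -> Y; peptide=MSREY
pos 19: UCG -> S; peptide=MSREYS
pos 22: UAU -> Y; peptide=MSREYSY
pos 25: UGA -> STOP

Answer: MSREYSY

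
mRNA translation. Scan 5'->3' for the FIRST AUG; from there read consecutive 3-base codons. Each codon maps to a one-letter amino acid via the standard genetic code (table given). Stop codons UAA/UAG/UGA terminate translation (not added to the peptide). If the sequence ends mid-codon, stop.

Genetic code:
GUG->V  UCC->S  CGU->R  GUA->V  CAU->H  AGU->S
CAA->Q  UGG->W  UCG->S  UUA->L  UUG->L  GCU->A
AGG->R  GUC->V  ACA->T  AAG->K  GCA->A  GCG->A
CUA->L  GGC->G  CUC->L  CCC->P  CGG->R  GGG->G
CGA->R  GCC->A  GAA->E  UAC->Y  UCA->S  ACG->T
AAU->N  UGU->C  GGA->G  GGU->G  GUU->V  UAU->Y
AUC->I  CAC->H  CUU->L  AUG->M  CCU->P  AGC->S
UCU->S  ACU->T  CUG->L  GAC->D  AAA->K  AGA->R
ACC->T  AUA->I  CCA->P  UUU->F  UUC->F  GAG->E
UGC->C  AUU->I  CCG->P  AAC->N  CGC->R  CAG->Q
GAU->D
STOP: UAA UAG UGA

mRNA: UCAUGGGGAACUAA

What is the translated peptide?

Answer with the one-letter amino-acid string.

start AUG at pos 2
pos 2: AUG -> M; peptide=M
pos 5: GGG -> G; peptide=MG
pos 8: AAC -> N; peptide=MGN
pos 11: UAA -> STOP

Answer: MGN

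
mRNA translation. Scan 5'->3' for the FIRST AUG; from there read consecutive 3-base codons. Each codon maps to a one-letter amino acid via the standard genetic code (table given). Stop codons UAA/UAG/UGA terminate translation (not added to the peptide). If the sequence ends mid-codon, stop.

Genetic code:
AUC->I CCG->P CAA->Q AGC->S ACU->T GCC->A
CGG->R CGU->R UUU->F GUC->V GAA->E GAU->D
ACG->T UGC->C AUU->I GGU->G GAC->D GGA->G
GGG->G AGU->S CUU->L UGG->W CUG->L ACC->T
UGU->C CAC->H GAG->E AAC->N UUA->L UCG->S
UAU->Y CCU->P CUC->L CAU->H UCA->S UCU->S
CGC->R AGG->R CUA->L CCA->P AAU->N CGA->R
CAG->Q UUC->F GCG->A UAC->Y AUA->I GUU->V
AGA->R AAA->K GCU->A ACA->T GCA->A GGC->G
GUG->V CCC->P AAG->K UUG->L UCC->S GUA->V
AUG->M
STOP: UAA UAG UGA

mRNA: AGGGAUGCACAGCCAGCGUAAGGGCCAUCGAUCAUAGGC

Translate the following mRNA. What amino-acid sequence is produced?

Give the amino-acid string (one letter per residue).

start AUG at pos 4
pos 4: AUG -> M; peptide=M
pos 7: CAC -> H; peptide=MH
pos 10: AGC -> S; peptide=MHS
pos 13: CAG -> Q; peptide=MHSQ
pos 16: CGU -> R; peptide=MHSQR
pos 19: AAG -> K; peptide=MHSQRK
pos 22: GGC -> G; peptide=MHSQRKG
pos 25: CAU -> H; peptide=MHSQRKGH
pos 28: CGA -> R; peptide=MHSQRKGHR
pos 31: UCA -> S; peptide=MHSQRKGHRS
pos 34: UAG -> STOP

Answer: MHSQRKGHRS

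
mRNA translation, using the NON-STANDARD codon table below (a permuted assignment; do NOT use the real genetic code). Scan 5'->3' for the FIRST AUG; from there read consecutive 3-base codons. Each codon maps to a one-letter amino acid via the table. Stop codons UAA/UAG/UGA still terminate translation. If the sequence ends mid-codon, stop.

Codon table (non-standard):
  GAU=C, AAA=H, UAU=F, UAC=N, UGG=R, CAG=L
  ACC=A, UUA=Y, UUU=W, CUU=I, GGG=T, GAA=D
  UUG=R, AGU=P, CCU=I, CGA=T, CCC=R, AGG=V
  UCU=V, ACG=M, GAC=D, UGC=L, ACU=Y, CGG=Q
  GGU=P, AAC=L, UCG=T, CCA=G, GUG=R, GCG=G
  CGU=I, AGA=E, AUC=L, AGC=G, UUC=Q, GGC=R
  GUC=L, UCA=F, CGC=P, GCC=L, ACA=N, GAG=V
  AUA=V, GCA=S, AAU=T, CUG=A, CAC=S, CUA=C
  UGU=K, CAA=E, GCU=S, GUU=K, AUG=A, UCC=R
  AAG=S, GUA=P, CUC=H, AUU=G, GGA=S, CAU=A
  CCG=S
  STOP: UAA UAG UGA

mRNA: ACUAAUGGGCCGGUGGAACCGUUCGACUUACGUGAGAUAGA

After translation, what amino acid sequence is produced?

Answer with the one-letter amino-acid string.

Answer: ARQRLITYNRE

Derivation:
start AUG at pos 4
pos 4: AUG -> A; peptide=A
pos 7: GGC -> R; peptide=AR
pos 10: CGG -> Q; peptide=ARQ
pos 13: UGG -> R; peptide=ARQR
pos 16: AAC -> L; peptide=ARQRL
pos 19: CGU -> I; peptide=ARQRLI
pos 22: UCG -> T; peptide=ARQRLIT
pos 25: ACU -> Y; peptide=ARQRLITY
pos 28: UAC -> N; peptide=ARQRLITYN
pos 31: GUG -> R; peptide=ARQRLITYNR
pos 34: AGA -> E; peptide=ARQRLITYNRE
pos 37: UAG -> STOP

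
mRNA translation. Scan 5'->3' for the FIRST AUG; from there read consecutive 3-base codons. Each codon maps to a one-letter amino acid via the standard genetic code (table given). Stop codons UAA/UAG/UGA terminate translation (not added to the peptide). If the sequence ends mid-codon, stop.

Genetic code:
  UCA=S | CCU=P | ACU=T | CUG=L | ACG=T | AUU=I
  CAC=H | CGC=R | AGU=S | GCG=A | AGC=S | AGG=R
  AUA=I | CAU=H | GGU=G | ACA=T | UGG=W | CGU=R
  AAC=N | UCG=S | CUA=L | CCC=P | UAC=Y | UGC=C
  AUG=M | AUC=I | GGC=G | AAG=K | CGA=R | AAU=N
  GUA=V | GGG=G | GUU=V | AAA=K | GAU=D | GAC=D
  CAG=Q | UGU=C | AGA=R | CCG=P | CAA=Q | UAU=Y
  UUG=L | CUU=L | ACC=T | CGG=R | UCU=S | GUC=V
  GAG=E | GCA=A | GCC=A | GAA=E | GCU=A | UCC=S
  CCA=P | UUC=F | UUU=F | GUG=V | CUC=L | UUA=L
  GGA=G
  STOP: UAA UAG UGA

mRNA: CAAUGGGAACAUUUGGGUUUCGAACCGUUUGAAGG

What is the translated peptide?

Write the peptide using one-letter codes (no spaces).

Answer: MGTFGFRTV

Derivation:
start AUG at pos 2
pos 2: AUG -> M; peptide=M
pos 5: GGA -> G; peptide=MG
pos 8: ACA -> T; peptide=MGT
pos 11: UUU -> F; peptide=MGTF
pos 14: GGG -> G; peptide=MGTFG
pos 17: UUU -> F; peptide=MGTFGF
pos 20: CGA -> R; peptide=MGTFGFR
pos 23: ACC -> T; peptide=MGTFGFRT
pos 26: GUU -> V; peptide=MGTFGFRTV
pos 29: UGA -> STOP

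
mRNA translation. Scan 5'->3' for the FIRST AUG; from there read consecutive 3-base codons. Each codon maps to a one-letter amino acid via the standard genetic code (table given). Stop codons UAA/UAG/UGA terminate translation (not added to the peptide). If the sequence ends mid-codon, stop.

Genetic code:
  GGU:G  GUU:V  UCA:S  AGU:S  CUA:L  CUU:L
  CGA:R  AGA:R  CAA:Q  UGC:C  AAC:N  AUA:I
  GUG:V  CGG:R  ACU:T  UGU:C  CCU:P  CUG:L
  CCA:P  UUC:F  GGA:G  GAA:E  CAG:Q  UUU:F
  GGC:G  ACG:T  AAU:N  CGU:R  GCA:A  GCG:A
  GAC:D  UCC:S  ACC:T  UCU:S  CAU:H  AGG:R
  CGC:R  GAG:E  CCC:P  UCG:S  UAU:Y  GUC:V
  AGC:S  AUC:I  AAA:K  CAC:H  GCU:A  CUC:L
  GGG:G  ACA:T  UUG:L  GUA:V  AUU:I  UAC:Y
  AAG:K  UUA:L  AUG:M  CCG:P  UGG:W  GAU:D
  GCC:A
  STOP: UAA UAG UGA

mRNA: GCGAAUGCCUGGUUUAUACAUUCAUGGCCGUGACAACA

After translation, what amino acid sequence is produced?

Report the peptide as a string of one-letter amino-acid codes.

Answer: MPGLYIHGRDN

Derivation:
start AUG at pos 4
pos 4: AUG -> M; peptide=M
pos 7: CCU -> P; peptide=MP
pos 10: GGU -> G; peptide=MPG
pos 13: UUA -> L; peptide=MPGL
pos 16: UAC -> Y; peptide=MPGLY
pos 19: AUU -> I; peptide=MPGLYI
pos 22: CAU -> H; peptide=MPGLYIH
pos 25: GGC -> G; peptide=MPGLYIHG
pos 28: CGU -> R; peptide=MPGLYIHGR
pos 31: GAC -> D; peptide=MPGLYIHGRD
pos 34: AAC -> N; peptide=MPGLYIHGRDN
pos 37: only 1 nt remain (<3), stop (end of mRNA)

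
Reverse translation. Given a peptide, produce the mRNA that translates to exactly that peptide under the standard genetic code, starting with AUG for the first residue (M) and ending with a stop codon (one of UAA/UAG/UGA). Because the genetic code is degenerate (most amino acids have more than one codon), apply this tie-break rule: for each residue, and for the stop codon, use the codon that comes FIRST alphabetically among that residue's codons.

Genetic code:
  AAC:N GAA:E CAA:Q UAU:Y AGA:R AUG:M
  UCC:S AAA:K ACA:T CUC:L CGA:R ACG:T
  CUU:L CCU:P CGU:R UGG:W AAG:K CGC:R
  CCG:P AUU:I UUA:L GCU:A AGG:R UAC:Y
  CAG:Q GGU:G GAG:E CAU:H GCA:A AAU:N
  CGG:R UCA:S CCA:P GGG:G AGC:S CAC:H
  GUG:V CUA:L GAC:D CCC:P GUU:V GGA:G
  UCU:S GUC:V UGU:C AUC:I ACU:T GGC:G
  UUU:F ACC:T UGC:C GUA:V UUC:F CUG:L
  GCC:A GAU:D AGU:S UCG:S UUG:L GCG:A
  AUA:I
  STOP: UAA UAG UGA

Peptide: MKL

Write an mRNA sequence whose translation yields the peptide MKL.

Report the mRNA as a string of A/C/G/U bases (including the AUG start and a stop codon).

residue 1: M -> AUG (start codon)
residue 2: K codons sorted = AAA,AAG -> pick first = AAA
residue 3: L codons sorted = CUA,CUC,CUG,CUU,UUA,UUG -> pick first = CUA
terminator: stop codons sorted = UAA,UAG,UGA -> pick first = UAA

Answer: mRNA: AUGAAACUAUAA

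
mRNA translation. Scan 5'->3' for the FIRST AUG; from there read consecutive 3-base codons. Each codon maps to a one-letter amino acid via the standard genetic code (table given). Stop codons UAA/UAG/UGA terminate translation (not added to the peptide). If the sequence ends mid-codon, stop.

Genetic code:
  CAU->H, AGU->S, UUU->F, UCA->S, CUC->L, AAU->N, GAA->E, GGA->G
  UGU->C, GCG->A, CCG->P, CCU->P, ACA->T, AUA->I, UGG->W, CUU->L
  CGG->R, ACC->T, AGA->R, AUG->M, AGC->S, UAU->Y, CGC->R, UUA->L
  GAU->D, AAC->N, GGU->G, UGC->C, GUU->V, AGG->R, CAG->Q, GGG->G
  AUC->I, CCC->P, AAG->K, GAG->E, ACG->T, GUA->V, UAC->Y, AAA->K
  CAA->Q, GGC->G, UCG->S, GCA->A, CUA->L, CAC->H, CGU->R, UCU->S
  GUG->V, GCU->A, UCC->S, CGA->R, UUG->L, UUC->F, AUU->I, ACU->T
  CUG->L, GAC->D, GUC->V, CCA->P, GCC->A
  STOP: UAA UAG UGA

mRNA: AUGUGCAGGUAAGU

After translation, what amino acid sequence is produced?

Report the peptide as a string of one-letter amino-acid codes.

start AUG at pos 0
pos 0: AUG -> M; peptide=M
pos 3: UGC -> C; peptide=MC
pos 6: AGG -> R; peptide=MCR
pos 9: UAA -> STOP

Answer: MCR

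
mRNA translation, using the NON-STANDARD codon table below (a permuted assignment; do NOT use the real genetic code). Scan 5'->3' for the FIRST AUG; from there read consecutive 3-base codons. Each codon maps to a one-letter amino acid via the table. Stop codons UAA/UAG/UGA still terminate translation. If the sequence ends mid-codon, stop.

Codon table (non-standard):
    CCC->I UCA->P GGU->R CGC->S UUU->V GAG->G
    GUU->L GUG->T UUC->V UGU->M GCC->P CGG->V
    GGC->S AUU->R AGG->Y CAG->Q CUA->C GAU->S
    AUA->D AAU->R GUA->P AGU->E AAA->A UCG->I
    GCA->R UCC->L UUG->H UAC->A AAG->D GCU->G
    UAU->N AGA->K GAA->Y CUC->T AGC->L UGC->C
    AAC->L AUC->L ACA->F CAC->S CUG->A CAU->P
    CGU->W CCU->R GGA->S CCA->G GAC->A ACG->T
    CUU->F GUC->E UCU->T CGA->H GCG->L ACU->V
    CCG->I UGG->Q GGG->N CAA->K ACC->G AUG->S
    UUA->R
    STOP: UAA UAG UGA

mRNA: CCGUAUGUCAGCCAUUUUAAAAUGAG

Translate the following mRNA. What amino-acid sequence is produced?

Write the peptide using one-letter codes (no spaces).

start AUG at pos 4
pos 4: AUG -> S; peptide=S
pos 7: UCA -> P; peptide=SP
pos 10: GCC -> P; peptide=SPP
pos 13: AUU -> R; peptide=SPPR
pos 16: UUA -> R; peptide=SPPRR
pos 19: AAA -> A; peptide=SPPRRA
pos 22: UGA -> STOP

Answer: SPPRRA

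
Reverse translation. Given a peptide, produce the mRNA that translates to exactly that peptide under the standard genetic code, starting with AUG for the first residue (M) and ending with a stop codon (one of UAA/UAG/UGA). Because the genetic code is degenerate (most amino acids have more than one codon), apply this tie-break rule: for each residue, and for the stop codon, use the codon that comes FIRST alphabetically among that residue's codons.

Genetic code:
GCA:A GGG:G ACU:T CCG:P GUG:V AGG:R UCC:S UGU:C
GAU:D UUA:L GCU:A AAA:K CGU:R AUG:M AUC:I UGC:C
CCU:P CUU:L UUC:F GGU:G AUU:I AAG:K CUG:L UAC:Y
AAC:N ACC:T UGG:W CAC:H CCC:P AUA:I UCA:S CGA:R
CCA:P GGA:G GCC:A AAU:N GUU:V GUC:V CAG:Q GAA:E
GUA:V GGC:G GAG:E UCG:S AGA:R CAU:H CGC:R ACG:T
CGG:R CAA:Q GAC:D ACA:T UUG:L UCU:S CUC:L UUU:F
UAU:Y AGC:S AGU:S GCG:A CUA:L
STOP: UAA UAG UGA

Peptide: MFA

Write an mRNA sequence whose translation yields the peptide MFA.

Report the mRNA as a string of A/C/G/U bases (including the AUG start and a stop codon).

Answer: mRNA: AUGUUCGCAUAA

Derivation:
residue 1: M -> AUG (start codon)
residue 2: F codons sorted = UUC,UUU -> pick first = UUC
residue 3: A codons sorted = GCA,GCC,GCG,GCU -> pick first = GCA
terminator: stop codons sorted = UAA,UAG,UGA -> pick first = UAA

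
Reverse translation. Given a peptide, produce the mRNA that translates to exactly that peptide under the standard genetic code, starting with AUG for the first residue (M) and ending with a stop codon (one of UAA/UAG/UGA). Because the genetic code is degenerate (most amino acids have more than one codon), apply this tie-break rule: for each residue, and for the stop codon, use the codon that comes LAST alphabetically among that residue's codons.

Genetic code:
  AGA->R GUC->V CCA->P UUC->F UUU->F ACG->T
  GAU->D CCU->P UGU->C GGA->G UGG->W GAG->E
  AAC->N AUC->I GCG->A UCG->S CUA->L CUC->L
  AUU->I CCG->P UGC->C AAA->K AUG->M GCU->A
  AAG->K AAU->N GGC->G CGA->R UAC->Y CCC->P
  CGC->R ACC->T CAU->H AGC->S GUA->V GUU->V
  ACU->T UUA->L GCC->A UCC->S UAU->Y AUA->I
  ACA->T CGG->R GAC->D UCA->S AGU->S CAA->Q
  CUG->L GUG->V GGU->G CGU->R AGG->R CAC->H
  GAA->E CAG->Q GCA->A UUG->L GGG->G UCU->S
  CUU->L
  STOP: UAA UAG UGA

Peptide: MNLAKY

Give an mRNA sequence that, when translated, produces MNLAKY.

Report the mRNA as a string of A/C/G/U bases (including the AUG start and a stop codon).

Answer: mRNA: AUGAAUUUGGCUAAGUAUUGA

Derivation:
residue 1: M -> AUG (start codon)
residue 2: N codons sorted = AAC,AAU -> pick last = AAU
residue 3: L codons sorted = CUA,CUC,CUG,CUU,UUA,UUG -> pick last = UUG
residue 4: A codons sorted = GCA,GCC,GCG,GCU -> pick last = GCU
residue 5: K codons sorted = AAA,AAG -> pick last = AAG
residue 6: Y codons sorted = UAC,UAU -> pick last = UAU
terminator: stop codons sorted = UAA,UAG,UGA -> pick last = UGA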